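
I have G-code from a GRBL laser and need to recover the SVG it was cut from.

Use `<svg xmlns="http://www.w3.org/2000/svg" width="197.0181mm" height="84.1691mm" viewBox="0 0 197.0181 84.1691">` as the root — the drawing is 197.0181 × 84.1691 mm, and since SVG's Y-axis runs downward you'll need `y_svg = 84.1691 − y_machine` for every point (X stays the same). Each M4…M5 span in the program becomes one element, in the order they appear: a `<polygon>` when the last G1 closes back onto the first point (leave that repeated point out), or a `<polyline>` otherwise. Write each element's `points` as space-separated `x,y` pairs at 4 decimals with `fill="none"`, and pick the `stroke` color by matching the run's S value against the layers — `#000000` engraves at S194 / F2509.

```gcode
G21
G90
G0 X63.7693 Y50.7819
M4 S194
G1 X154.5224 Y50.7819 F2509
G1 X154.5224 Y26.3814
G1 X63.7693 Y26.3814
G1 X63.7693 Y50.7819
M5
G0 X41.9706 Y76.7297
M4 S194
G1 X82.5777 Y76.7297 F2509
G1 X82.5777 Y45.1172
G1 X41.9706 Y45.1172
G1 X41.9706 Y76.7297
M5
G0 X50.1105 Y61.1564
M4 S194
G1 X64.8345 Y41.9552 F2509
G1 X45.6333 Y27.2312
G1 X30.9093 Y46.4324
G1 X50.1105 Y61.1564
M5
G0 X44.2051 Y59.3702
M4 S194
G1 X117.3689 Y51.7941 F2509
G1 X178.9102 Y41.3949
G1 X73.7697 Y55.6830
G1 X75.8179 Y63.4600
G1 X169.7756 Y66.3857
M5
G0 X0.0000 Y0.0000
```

<svg xmlns="http://www.w3.org/2000/svg" width="197.0181mm" height="84.1691mm" viewBox="0 0 197.0181 84.1691">
  <polygon points="63.7693,33.3872 154.5224,33.3872 154.5224,57.7877 63.7693,57.7877" fill="none" stroke="#000000"/>
  <polygon points="41.9706,7.4394 82.5777,7.4394 82.5777,39.0519 41.9706,39.0519" fill="none" stroke="#000000"/>
  <polygon points="50.1105,23.0127 64.8345,42.2139 45.6333,56.9379 30.9093,37.7367" fill="none" stroke="#000000"/>
  <polyline points="44.2051,24.7989 117.3689,32.3750 178.9102,42.7742 73.7697,28.4861 75.8179,20.7091 169.7756,17.7834" fill="none" stroke="#000000"/>
</svg>

Machine Y-up, SVG Y-down with viewBox height 84.1691, so y_svg = 84.1691 − y_machine; X carries over. Every run uses S194, so all elements get stroke `#000000` (engrave).

Run 1: The run returns to its start, so emit a `<polygon>` with points (Y-flipped): 63.7693,33.3872 154.5224,33.3872 154.5224,57.7877 63.7693,57.7877.

Run 2: The run returns to its start, so emit a `<polygon>` with points (Y-flipped): 41.9706,7.4394 82.5777,7.4394 82.5777,39.0519 41.9706,39.0519.

Run 3: The run returns to its start, so emit a `<polygon>` with points (Y-flipped): 50.1105,23.0127 64.8345,42.2139 45.6333,56.9379 30.9093,37.7367.

Run 4: The run is open, so emit a `<polyline>` with points (Y-flipped): 44.2051,24.7989 117.3689,32.3750 178.9102,42.7742 73.7697,28.4861 75.8179,20.7091 169.7756,17.7834.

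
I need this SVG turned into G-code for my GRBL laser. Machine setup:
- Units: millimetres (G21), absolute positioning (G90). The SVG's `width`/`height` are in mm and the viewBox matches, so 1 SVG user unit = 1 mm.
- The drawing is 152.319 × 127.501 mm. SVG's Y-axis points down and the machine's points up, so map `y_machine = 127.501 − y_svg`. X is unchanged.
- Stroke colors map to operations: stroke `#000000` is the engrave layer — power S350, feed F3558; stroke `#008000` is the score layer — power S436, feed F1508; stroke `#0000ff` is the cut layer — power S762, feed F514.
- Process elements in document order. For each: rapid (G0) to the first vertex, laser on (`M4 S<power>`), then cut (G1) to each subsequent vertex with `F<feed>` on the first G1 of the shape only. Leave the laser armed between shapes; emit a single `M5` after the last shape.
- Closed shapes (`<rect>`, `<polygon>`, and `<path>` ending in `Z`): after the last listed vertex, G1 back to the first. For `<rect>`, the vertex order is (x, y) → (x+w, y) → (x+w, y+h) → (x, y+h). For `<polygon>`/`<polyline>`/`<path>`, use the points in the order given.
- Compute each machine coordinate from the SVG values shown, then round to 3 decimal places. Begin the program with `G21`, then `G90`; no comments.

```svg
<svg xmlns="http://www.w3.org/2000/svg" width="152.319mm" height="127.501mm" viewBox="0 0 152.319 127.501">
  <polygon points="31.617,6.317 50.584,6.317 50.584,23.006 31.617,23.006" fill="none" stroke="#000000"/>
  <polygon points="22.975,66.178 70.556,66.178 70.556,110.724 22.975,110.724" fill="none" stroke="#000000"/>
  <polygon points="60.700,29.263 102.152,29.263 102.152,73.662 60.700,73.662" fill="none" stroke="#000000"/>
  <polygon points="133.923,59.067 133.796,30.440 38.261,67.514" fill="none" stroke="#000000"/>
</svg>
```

1 u = 1 mm; y_m = 127.501 − y.

[1] `<polygon>` rectangle, #000000→engrave S350 F3558: (31.617,121.184) → (50.584,121.184) → (50.584,104.495) → (31.617,104.495) → (31.617,121.184) (closed)

[2] `<polygon>` rectangle, #000000→engrave S350 F3558: (22.975,61.323) → (70.556,61.323) → (70.556,16.777) → (22.975,16.777) → (22.975,61.323) (closed)

[3] `<polygon>` rectangle, #000000→engrave S350 F3558: (60.700,98.238) → (102.152,98.238) → (102.152,53.839) → (60.700,53.839) → (60.700,98.238) (closed)

[4] `<polygon>` closed polygon, #000000→engrave S350 F3558: (133.923,68.434) → (133.796,97.061) → (38.261,59.987) → (133.923,68.434) (closed)

G21
G90
G0 X31.617 Y121.184
M4 S350
G1 X50.584 Y121.184 F3558
G1 X50.584 Y104.495
G1 X31.617 Y104.495
G1 X31.617 Y121.184
G0 X22.975 Y61.323
M4 S350
G1 X70.556 Y61.323 F3558
G1 X70.556 Y16.777
G1 X22.975 Y16.777
G1 X22.975 Y61.323
G0 X60.700 Y98.238
M4 S350
G1 X102.152 Y98.238 F3558
G1 X102.152 Y53.839
G1 X60.700 Y53.839
G1 X60.700 Y98.238
G0 X133.923 Y68.434
M4 S350
G1 X133.796 Y97.061 F3558
G1 X38.261 Y59.987
G1 X133.923 Y68.434
M5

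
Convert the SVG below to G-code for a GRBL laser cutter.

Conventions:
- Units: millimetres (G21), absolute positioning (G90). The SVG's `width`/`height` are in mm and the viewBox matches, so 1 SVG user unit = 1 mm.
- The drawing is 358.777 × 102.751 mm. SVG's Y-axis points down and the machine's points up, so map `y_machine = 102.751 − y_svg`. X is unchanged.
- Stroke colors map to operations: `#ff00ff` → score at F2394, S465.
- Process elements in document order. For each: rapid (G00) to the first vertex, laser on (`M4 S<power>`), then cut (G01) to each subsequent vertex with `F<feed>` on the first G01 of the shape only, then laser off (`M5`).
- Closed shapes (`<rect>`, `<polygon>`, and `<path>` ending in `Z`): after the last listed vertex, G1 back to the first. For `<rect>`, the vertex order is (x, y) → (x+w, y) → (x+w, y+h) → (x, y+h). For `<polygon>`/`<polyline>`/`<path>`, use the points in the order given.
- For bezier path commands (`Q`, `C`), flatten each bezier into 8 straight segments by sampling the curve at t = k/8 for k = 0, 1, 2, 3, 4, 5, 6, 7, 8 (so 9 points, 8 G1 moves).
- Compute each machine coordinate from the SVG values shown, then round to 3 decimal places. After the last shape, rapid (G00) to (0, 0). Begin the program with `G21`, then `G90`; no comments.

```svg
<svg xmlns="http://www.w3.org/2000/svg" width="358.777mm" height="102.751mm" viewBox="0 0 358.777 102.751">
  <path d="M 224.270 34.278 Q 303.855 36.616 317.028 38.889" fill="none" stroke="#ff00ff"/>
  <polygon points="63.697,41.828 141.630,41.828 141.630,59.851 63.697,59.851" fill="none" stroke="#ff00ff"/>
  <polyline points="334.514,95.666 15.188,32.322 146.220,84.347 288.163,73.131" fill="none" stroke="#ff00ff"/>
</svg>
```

G21
G90
G00 X224.270 Y68.473
M4 S465
G01 X243.129 Y67.890 F2394
G01 X259.912 Y67.308
G01 X274.620 Y66.729
G01 X287.252 Y66.151
G01 X297.809 Y65.576
G01 X306.291 Y65.003
G01 X312.697 Y64.431
G01 X317.028 Y63.862
M5
G00 X63.697 Y60.923
M4 S465
G01 X141.630 Y60.923 F2394
G01 X141.630 Y42.900
G01 X63.697 Y42.900
G01 X63.697 Y60.923
M5
G00 X334.514 Y7.085
M4 S465
G01 X15.188 Y70.429 F2394
G01 X146.220 Y18.404
G01 X288.163 Y29.620
M5
G00 X0.000 Y0.000

Since the viewBox matches the mm dimensions, user units are millimetres directly. The only transform is the Y-flip y_m = 102.751 − y_svg.

Shape 1 is a quadratic bezier drawn with `<path>`. Its stroke #ff00ff means score at S465, F2394. After flipping Y the toolpath is (224.270,68.473) → (243.129,67.890) → (259.912,67.308) → (274.620,66.729) → (287.252,66.151) → (297.809,65.576) → (306.291,65.003) → (312.697,64.431) → (317.028,63.862).

Shape 2 is a rectangle drawn with `<polygon>`. Its stroke #ff00ff means score at S465, F2394. After flipping Y the toolpath is (63.697,60.923) → (141.630,60.923) → (141.630,42.900) → (63.697,42.900) → (63.697,60.923), returning to the start.

Shape 3 is a open polyline drawn with `<polyline>`. Its stroke #ff00ff means score at S465, F2394. After flipping Y the toolpath is (334.514,7.085) → (15.188,70.429) → (146.220,18.404) → (288.163,29.620).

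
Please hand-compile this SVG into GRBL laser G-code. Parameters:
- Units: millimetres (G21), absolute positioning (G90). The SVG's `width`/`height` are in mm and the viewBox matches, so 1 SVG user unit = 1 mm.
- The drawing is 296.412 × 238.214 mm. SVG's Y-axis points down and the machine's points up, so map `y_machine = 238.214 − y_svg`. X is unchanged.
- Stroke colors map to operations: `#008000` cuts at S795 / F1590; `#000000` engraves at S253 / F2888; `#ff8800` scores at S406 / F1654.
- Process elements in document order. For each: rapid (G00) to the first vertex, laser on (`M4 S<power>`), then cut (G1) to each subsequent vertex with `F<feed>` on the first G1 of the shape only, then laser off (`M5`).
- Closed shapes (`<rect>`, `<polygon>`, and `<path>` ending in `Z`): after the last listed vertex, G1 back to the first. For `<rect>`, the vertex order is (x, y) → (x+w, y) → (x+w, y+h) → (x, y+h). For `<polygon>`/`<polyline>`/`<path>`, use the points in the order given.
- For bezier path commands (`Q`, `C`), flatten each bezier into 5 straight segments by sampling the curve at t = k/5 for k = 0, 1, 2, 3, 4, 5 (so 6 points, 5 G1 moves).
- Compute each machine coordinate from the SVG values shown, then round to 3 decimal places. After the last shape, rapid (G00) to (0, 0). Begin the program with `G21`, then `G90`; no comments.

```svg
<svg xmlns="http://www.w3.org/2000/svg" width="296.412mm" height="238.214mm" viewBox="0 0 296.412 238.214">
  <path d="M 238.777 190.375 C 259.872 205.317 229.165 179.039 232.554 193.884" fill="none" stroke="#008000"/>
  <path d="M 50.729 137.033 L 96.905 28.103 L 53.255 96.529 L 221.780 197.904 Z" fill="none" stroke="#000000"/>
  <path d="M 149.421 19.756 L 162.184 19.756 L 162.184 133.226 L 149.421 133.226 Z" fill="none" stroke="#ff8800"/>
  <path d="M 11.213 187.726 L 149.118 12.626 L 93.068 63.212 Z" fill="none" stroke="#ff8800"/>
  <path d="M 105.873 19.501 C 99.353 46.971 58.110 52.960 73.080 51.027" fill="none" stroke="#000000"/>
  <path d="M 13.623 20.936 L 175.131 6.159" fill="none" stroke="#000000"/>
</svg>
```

G21
G90
G00 X238.777 Y47.839
M4 S795
G1 X245.905 Y43.161 F1590
G1 X244.724 Y44.424
G1 X239.356 Y47.675
G1 X233.925 Y48.961
G1 X232.554 Y44.330
M5
G00 X50.729 Y101.181
M4 S253
G1 X96.905 Y210.111 F2888
G1 X53.255 Y141.685
G1 X221.780 Y40.310
G1 X50.729 Y101.181
M5
G00 X149.421 Y218.458
M4 S406
G1 X162.184 Y218.458 F1654
G1 X162.184 Y104.988
G1 X149.421 Y104.988
G1 X149.421 Y218.458
M5
G00 X11.213 Y50.488
M4 S406
G1 X149.118 Y225.588 F1654
G1 X93.068 Y175.002
G1 X11.213 Y50.488
M5
G00 X105.873 Y218.713
M4 S253
G1 X98.522 Y204.700 F2888
G1 X87.202 Y195.192
G1 X76.278 Y189.538
G1 X70.116 Y187.086
G1 X73.080 Y187.187
M5
G00 X13.623 Y217.278
M4 S253
G1 X175.131 Y232.055 F2888
M5
G00 X0.000 Y0.000

1 u = 1 mm; y_m = 238.214 − y.

[1] `<path>` cubic bezier, #008000→cut S795 F1590: (238.777,47.839) → (245.905,43.161) → (244.724,44.424) → (239.356,47.675) → (233.925,48.961) → (232.554,44.330)

[2] `<path>` closed polygon, #000000→engrave S253 F2888: (50.729,101.181) → (96.905,210.111) → (53.255,141.685) → (221.780,40.310) → (50.729,101.181) (closed)

[3] `<path>` rectangle, #ff8800→score S406 F1654: (149.421,218.458) → (162.184,218.458) → (162.184,104.988) → (149.421,104.988) → (149.421,218.458) (closed)

[4] `<path>` closed polygon, #ff8800→score S406 F1654: (11.213,50.488) → (149.118,225.588) → (93.068,175.002) → (11.213,50.488) (closed)

[5] `<path>` cubic bezier, #000000→engrave S253 F2888: (105.873,218.713) → (98.522,204.700) → (87.202,195.192) → (76.278,189.538) → (70.116,187.086) → (73.080,187.187)

[6] `<path>` line segment, #000000→engrave S253 F2888: (13.623,217.278) → (175.131,232.055)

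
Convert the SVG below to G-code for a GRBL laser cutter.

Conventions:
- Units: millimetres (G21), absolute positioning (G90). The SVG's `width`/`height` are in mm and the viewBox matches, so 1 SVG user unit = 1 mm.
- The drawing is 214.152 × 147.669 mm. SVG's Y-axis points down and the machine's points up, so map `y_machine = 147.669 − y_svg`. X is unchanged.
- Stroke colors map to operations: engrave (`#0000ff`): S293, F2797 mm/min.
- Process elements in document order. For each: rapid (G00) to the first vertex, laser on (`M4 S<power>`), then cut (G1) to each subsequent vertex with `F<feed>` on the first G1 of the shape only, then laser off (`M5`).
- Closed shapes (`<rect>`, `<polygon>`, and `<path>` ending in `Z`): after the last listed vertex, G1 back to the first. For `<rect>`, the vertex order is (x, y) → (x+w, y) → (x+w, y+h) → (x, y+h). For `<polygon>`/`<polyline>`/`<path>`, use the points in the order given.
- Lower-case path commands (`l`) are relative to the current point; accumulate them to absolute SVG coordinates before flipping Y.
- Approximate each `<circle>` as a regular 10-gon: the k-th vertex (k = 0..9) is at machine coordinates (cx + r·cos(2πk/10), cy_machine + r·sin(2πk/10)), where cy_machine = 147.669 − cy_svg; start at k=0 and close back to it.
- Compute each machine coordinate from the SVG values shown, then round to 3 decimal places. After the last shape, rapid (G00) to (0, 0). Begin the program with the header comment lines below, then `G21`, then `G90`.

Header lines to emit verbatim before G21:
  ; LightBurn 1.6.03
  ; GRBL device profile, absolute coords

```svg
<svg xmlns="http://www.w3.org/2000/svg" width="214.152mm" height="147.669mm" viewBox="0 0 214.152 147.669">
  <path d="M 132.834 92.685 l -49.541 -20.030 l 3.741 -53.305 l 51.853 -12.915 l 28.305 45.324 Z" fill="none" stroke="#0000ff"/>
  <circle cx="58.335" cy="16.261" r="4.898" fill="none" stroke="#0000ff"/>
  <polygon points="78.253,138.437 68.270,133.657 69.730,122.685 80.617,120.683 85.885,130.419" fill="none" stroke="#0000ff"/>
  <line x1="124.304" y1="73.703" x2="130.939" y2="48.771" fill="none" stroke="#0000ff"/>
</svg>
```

Since the viewBox matches the mm dimensions, user units are millimetres directly. The only transform is the Y-flip y_m = 147.669 − y_svg.

Shape 1 is a regular polygon drawn with `<path>`. Its stroke #0000ff means engrave at S293, F2797. After flipping Y the toolpath is (132.834,54.984) → (83.293,75.014) → (87.034,128.319) → (138.887,141.234) → (167.192,95.910) → (132.834,54.984), returning to the start.

Shape 2 is a circle drawn with `<circle>`. Its stroke #0000ff means engrave at S293, F2797. After flipping Y the toolpath is (63.233,131.408) → (62.298,134.287) → (59.849,136.066) → (56.821,136.066) → (54.372,134.287) → (53.437,131.408) → (54.372,128.529) → (56.821,126.750) → (59.849,126.750) → (62.298,128.529) → (63.233,131.408), returning to the start.

Shape 3 is a regular polygon drawn with `<polygon>`. Its stroke #0000ff means engrave at S293, F2797. After flipping Y the toolpath is (78.253,9.232) → (68.270,14.012) → (69.730,24.984) → (80.617,26.986) → (85.885,17.250) → (78.253,9.232), returning to the start.

Shape 4 is a line segment drawn with `<line>`. Its stroke #0000ff means engrave at S293, F2797. After flipping Y the toolpath is (124.304,73.966) → (130.939,98.898).

; LightBurn 1.6.03
; GRBL device profile, absolute coords
G21
G90
G00 X132.834 Y54.984
M4 S293
G1 X83.293 Y75.014 F2797
G1 X87.034 Y128.319
G1 X138.887 Y141.234
G1 X167.192 Y95.910
G1 X132.834 Y54.984
M5
G00 X63.233 Y131.408
M4 S293
G1 X62.298 Y134.287 F2797
G1 X59.849 Y136.066
G1 X56.821 Y136.066
G1 X54.372 Y134.287
G1 X53.437 Y131.408
G1 X54.372 Y128.529
G1 X56.821 Y126.750
G1 X59.849 Y126.750
G1 X62.298 Y128.529
G1 X63.233 Y131.408
M5
G00 X78.253 Y9.232
M4 S293
G1 X68.270 Y14.012 F2797
G1 X69.730 Y24.984
G1 X80.617 Y26.986
G1 X85.885 Y17.250
G1 X78.253 Y9.232
M5
G00 X124.304 Y73.966
M4 S293
G1 X130.939 Y98.898 F2797
M5
G00 X0.000 Y0.000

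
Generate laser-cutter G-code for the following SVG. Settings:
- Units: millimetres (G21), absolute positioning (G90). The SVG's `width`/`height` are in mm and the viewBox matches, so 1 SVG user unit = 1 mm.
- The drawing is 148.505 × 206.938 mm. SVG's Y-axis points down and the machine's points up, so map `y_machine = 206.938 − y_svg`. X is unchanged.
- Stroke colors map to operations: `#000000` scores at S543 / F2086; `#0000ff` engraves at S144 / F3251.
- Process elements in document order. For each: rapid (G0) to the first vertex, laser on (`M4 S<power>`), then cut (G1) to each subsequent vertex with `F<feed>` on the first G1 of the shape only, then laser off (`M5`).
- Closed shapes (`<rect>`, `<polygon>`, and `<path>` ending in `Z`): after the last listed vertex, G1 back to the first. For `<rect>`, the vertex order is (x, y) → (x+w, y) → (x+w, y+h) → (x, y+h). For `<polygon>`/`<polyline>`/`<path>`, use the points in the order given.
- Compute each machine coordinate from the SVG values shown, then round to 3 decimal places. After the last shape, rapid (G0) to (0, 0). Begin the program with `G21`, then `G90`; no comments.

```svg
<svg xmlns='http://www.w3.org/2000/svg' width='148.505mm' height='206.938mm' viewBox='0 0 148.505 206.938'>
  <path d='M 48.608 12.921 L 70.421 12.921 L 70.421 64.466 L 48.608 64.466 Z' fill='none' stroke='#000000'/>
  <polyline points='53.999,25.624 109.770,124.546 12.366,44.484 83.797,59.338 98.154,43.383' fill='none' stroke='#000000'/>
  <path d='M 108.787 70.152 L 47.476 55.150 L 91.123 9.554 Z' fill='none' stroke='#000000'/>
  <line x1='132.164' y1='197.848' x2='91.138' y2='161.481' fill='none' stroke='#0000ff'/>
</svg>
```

G21
G90
G0 X48.608 Y194.017
M4 S543
G1 X70.421 Y194.017 F2086
G1 X70.421 Y142.472
G1 X48.608 Y142.472
G1 X48.608 Y194.017
M5
G0 X53.999 Y181.314
M4 S543
G1 X109.770 Y82.392 F2086
G1 X12.366 Y162.454
G1 X83.797 Y147.600
G1 X98.154 Y163.555
M5
G0 X108.787 Y136.786
M4 S543
G1 X47.476 Y151.788 F2086
G1 X91.123 Y197.384
G1 X108.787 Y136.786
M5
G0 X132.164 Y9.090
M4 S144
G1 X91.138 Y45.457 F3251
M5
G0 X0.000 Y0.000

Since the viewBox matches the mm dimensions, user units are millimetres directly. The only transform is the Y-flip y_m = 206.938 − y_svg.

Shape 1 is a rectangle drawn with `<path>`. Its stroke #000000 means score at S543, F2086. After flipping Y the toolpath is (48.608,194.017) → (70.421,194.017) → (70.421,142.472) → (48.608,142.472) → (48.608,194.017), returning to the start.

Shape 2 is a open polyline drawn with `<polyline>`. Its stroke #000000 means score at S543, F2086. After flipping Y the toolpath is (53.999,181.314) → (109.770,82.392) → (12.366,162.454) → (83.797,147.600) → (98.154,163.555).

Shape 3 is a regular polygon drawn with `<path>`. Its stroke #000000 means score at S543, F2086. After flipping Y the toolpath is (108.787,136.786) → (47.476,151.788) → (91.123,197.384) → (108.787,136.786), returning to the start.

Shape 4 is a line segment drawn with `<line>`. Its stroke #0000ff means engrave at S144, F3251. After flipping Y the toolpath is (132.164,9.090) → (91.138,45.457).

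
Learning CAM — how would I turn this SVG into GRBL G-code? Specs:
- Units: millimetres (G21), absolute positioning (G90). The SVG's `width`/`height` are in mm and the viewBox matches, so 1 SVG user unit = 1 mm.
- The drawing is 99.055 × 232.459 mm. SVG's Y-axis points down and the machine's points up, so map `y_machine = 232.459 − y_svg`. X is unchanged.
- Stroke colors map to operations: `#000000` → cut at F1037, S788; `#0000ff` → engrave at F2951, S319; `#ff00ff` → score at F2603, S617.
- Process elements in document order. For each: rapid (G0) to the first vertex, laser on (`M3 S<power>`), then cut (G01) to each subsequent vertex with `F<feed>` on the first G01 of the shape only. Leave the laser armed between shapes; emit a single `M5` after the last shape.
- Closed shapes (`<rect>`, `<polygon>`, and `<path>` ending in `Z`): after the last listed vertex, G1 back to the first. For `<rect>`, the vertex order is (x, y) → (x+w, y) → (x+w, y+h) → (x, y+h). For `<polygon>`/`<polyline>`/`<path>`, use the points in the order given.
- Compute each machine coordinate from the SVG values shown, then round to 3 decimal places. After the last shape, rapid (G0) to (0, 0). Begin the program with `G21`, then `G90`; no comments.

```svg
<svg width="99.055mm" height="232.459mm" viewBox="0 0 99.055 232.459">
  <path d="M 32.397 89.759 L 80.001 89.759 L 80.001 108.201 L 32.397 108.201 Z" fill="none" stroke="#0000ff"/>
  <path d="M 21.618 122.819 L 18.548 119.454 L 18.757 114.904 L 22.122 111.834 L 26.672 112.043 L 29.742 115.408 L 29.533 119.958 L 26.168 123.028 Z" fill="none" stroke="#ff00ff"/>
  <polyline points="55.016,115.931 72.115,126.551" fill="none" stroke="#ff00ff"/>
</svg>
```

G21
G90
G0 X32.397 Y142.700
M3 S319
G01 X80.001 Y142.700 F2951
G01 X80.001 Y124.258
G01 X32.397 Y124.258
G01 X32.397 Y142.700
G0 X21.618 Y109.640
M3 S617
G01 X18.548 Y113.005 F2603
G01 X18.757 Y117.555
G01 X22.122 Y120.625
G01 X26.672 Y120.416
G01 X29.742 Y117.051
G01 X29.533 Y112.501
G01 X26.168 Y109.431
G01 X21.618 Y109.640
G0 X55.016 Y116.528
M3 S617
G01 X72.115 Y105.908 F2603
M5
G0 X0.000 Y0.000

Since the viewBox matches the mm dimensions, user units are millimetres directly. The only transform is the Y-flip y_m = 232.459 − y_svg.

Shape 1 is a rectangle drawn with `<path>`. Its stroke #0000ff means engrave at S319, F2951. After flipping Y the toolpath is (32.397,142.700) → (80.001,142.700) → (80.001,124.258) → (32.397,124.258) → (32.397,142.700), returning to the start.

Shape 2 is a regular polygon drawn with `<path>`. Its stroke #ff00ff means score at S617, F2603. After flipping Y the toolpath is (21.618,109.640) → (18.548,113.005) → (18.757,117.555) → (22.122,120.625) → (26.672,120.416) → (29.742,117.051) → (29.533,112.501) → (26.168,109.431) → (21.618,109.640), returning to the start.

Shape 3 is a line segment drawn with `<polyline>`. Its stroke #ff00ff means score at S617, F2603. After flipping Y the toolpath is (55.016,116.528) → (72.115,105.908).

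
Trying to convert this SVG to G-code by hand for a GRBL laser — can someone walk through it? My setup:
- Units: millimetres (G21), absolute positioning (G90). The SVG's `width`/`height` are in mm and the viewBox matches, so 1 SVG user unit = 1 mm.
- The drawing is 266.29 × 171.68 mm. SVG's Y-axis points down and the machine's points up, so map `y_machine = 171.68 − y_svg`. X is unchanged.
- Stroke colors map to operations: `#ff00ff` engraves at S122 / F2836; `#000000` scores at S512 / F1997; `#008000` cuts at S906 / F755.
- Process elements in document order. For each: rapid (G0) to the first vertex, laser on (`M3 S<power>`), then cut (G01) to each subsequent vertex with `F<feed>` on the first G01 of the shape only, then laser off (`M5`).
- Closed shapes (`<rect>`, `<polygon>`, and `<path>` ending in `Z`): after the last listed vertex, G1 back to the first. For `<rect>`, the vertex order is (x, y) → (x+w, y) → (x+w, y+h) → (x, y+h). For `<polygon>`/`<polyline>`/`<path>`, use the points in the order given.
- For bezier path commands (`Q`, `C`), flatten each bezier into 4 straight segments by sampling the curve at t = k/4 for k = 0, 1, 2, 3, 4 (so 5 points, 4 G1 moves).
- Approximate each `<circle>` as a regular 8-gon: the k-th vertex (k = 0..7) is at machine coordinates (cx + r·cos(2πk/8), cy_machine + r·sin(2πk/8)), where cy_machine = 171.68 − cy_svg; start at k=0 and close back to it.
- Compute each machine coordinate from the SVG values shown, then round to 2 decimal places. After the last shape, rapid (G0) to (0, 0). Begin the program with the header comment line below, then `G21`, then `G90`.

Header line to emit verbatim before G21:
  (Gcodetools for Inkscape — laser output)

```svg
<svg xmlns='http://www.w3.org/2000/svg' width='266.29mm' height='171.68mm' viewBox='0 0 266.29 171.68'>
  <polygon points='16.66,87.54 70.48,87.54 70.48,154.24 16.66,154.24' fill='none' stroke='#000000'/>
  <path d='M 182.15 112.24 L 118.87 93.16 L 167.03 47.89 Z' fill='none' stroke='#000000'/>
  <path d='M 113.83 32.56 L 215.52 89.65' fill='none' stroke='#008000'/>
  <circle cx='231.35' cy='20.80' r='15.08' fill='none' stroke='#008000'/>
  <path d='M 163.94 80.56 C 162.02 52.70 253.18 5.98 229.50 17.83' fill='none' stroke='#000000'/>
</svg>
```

(Gcodetools for Inkscape — laser output)
G21
G90
G0 X16.66 Y84.14
M3 S512
G01 X70.48 Y84.14 F1997
G01 X70.48 Y17.44
G01 X16.66 Y17.44
G01 X16.66 Y84.14
M5
G0 X182.15 Y59.44
M3 S512
G01 X118.87 Y78.52 F1997
G01 X167.03 Y123.79
G01 X182.15 Y59.44
M5
G0 X113.83 Y139.12
M3 S906
G01 X215.52 Y82.03 F755
M5
G0 X246.43 Y150.88
M3 S906
G01 X242.01 Y161.54 F755
G01 X231.35 Y165.96
G01 X220.69 Y161.54
G01 X216.27 Y150.88
G01 X220.69 Y140.22
G01 X231.35 Y135.80
G01 X242.01 Y140.22
G01 X246.43 Y150.88
M5
G0 X163.94 Y91.12
M3 S512
G01 X176.70 Y114.34 F1997
G01 X204.88 Y137.38
G01 X228.98 Y152.97
G01 X229.50 Y153.85
M5
G0 X0.00 Y0.00

viewBox `0 0 266.29 171.68` with mm width/height → 1 unit = 1 mm. Flip: y_m = 171.68 − y_svg.

**Shape 1** — `<polygon>` rectangle, stroke `#000000` → score (S512, F1997). Machine vertices: (16.66,84.14) → (70.48,84.14) → (70.48,17.44) → (16.66,17.44) → (16.66,84.14). Closed: final G1 returns to the first vertex.

**Shape 2** — `<path>` regular polygon, stroke `#000000` → score (S512, F1997). Machine vertices: (182.15,59.44) → (118.87,78.52) → (167.03,123.79) → (182.15,59.44). Closed: final G1 returns to the first vertex.

**Shape 3** — `<path>` line segment, stroke `#008000` → cut (S906, F755). Machine vertices: (113.83,139.12) → (215.52,82.03). Open path.

**Shape 4** — `<circle>` circle, stroke `#008000` → cut (S906, F755). Machine vertices: (246.43,150.88) → (242.01,161.54) → (231.35,165.96) → (220.69,161.54) → (216.27,150.88) → (220.69,140.22) → (231.35,135.80) → (242.01,140.22) → (246.43,150.88). Closed: final G1 returns to the first vertex.

**Shape 5** — `<path>` cubic bezier, stroke `#000000` → score (S512, F1997). Control points (SVG): P0=(163.94,80.56), P1=(162.02,52.70), P2=(253.18,5.98), P3=(229.50,17.83); sampled at t=k/4. Machine vertices: (163.94,91.12) → (176.70,114.34) → (204.88,137.38) → (228.98,152.97) → (229.50,153.85). Open path.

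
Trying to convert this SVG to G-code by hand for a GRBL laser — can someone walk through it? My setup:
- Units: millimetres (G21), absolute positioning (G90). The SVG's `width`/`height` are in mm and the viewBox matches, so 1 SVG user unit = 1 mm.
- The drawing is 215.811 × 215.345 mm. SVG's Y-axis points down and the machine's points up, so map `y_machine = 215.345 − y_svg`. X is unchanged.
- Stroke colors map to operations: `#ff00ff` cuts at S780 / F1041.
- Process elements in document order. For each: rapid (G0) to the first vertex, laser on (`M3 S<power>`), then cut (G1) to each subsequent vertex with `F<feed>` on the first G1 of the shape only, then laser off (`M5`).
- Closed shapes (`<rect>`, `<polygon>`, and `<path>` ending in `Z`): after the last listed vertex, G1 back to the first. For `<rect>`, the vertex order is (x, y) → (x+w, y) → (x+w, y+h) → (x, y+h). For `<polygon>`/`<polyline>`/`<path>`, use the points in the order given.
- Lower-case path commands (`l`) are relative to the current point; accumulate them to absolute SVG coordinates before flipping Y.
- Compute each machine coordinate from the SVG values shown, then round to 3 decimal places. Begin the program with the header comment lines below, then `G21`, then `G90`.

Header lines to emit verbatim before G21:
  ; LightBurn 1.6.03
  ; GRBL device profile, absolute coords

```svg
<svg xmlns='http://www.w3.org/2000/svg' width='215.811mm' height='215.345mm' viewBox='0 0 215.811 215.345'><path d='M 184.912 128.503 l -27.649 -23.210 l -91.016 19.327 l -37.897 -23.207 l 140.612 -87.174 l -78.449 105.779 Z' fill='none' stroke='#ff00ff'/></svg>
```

viewBox `0 0 215.811 215.345` with mm width/height → 1 unit = 1 mm. Flip: y_m = 215.345 − y_svg.

**Shape 1** — `<path>` closed polygon, stroke `#ff00ff` → cut (S780, F1041). Machine vertices: (184.912,86.842) → (157.263,110.052) → (66.247,90.725) → (28.350,113.932) → (168.962,201.106) → (90.513,95.327) → (184.912,86.842). Closed: final G1 returns to the first vertex.

; LightBurn 1.6.03
; GRBL device profile, absolute coords
G21
G90
G0 X184.912 Y86.842
M3 S780
G1 X157.263 Y110.052 F1041
G1 X66.247 Y90.725
G1 X28.350 Y113.932
G1 X168.962 Y201.106
G1 X90.513 Y95.327
G1 X184.912 Y86.842
M5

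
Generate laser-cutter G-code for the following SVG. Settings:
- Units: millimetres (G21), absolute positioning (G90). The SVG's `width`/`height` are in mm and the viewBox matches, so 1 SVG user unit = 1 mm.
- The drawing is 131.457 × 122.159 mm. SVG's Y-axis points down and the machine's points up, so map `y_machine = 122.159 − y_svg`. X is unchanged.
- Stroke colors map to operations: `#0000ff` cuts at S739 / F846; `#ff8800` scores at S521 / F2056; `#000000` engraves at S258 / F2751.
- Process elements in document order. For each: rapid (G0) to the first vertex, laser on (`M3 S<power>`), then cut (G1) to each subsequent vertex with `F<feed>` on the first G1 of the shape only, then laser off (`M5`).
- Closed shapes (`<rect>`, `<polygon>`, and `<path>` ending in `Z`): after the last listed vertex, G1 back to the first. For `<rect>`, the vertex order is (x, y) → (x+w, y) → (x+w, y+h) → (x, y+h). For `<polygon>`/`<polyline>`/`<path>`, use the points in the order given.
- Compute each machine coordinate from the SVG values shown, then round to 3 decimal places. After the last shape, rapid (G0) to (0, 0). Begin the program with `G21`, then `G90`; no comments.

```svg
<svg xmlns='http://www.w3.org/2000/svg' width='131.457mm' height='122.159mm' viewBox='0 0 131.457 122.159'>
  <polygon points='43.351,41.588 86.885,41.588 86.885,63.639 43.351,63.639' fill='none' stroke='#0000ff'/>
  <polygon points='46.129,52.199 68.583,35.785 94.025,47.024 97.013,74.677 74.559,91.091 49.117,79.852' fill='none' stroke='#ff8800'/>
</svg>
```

viewBox `0 0 131.457 122.159` with mm width/height → 1 unit = 1 mm. Flip: y_m = 122.159 − y_svg.

**Shape 1** — `<polygon>` rectangle, stroke `#0000ff` → cut (S739, F846). Machine vertices: (43.351,80.571) → (86.885,80.571) → (86.885,58.520) → (43.351,58.520) → (43.351,80.571). Closed: final G1 returns to the first vertex.

**Shape 2** — `<polygon>` regular polygon, stroke `#ff8800` → score (S521, F2056). Machine vertices: (46.129,69.960) → (68.583,86.374) → (94.025,75.135) → (97.013,47.482) → (74.559,31.068) → (49.117,42.307) → (46.129,69.960). Closed: final G1 returns to the first vertex.

G21
G90
G0 X43.351 Y80.571
M3 S739
G1 X86.885 Y80.571 F846
G1 X86.885 Y58.520
G1 X43.351 Y58.520
G1 X43.351 Y80.571
M5
G0 X46.129 Y69.960
M3 S521
G1 X68.583 Y86.374 F2056
G1 X94.025 Y75.135
G1 X97.013 Y47.482
G1 X74.559 Y31.068
G1 X49.117 Y42.307
G1 X46.129 Y69.960
M5
G0 X0.000 Y0.000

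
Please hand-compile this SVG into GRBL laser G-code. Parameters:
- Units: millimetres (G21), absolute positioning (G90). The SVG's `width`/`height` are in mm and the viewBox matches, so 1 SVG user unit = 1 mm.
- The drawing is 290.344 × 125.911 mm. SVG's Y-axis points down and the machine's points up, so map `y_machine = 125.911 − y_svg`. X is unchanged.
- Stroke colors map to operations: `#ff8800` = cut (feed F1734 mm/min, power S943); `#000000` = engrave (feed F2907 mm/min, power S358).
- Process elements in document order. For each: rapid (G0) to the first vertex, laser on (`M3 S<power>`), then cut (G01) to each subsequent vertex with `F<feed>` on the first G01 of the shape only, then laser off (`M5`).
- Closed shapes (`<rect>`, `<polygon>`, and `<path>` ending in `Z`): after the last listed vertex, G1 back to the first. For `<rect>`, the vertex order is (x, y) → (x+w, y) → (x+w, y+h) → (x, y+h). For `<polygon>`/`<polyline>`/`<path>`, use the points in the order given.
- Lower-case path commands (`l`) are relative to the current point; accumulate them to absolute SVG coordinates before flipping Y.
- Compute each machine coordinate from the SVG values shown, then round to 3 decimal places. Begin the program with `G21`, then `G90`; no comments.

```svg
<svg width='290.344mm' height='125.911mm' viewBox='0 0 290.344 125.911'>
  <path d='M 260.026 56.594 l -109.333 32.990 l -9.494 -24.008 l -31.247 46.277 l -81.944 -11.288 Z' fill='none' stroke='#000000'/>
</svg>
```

G21
G90
G0 X260.026 Y69.317
M3 S358
G01 X150.693 Y36.327 F2907
G01 X141.199 Y60.335
G01 X109.952 Y14.058
G01 X28.008 Y25.346
G01 X260.026 Y69.317
M5

1 u = 1 mm; y_m = 125.911 − y.

[1] `<path>` closed polygon, #000000→engrave S358 F2907: (260.026,69.317) → (150.693,36.327) → (141.199,60.335) → (109.952,14.058) → (28.008,25.346) → (260.026,69.317) (closed)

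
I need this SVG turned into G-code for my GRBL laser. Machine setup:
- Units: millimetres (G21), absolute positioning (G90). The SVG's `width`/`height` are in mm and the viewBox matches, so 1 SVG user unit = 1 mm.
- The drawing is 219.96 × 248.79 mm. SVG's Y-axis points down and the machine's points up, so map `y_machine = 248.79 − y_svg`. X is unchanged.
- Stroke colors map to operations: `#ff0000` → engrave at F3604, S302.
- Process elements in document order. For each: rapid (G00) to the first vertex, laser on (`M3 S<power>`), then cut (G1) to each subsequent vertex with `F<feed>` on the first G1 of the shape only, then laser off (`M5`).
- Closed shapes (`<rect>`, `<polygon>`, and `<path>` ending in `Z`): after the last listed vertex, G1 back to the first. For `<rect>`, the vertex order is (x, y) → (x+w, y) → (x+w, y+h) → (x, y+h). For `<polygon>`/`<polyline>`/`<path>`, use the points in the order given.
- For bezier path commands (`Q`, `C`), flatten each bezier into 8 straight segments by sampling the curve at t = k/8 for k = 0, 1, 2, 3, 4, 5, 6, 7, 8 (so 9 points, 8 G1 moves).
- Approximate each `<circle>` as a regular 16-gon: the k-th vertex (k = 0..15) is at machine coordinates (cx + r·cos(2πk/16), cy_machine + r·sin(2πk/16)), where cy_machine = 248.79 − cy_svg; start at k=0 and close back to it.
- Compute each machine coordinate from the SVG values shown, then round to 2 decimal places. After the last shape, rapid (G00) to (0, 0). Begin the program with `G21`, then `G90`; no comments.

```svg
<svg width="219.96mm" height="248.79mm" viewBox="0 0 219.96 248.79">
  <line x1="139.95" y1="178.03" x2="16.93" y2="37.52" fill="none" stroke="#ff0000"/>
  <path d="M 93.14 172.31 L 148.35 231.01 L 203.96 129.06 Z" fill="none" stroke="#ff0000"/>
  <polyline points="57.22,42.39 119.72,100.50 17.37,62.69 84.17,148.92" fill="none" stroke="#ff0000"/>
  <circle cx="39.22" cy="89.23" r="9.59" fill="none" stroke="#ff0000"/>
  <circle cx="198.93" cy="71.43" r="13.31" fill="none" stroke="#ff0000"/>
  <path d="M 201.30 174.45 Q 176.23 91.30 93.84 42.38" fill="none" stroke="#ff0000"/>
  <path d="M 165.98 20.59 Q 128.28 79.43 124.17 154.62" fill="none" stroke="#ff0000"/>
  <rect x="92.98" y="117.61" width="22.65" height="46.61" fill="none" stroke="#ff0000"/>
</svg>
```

1 u = 1 mm; y_m = 248.79 − y.

[1] `<line>` line segment, #ff0000→engrave S302 F3604: (139.95,70.76) → (16.93,211.27)

[2] `<path>` closed polygon, #ff0000→engrave S302 F3604: (93.14,76.48) → (148.35,17.78) → (203.96,119.73) → (93.14,76.48) (closed)

[3] `<polyline>` open polyline, #ff0000→engrave S302 F3604: (57.22,206.40) → (119.72,148.29) → (17.37,186.10) → (84.17,99.87)

[4] `<circle>` circle, #ff0000→engrave S302 F3604: (48.81,159.56) → (48.08,163.23) → (46.00,166.34) → (42.89,168.42) → (39.22,169.15) → (35.55,168.42) → (32.44,166.34) → (30.36,163.23) → (29.63,159.56) → (30.36,155.89) → (32.44,152.78) → (35.55,150.70) → (39.22,149.97) → (42.89,150.70) → (46.00,152.78) → (48.08,155.89) → (48.81,159.56) (closed)

[5] `<circle>` circle, #ff0000→engrave S302 F3604: (212.24,177.36) → (211.23,182.45) → (208.34,186.77) → (204.02,189.66) → (198.93,190.67) → (193.84,189.66) → (189.52,186.77) → (186.63,182.45) → (185.62,177.36) → (186.63,172.27) → (189.52,167.95) → (193.84,165.06) → (198.93,164.05) → (204.02,165.06) → (208.34,167.95) → (211.23,172.27) → (212.24,177.36) (closed)

[6] `<path>` quadratic bezier, #ff0000→engrave S302 F3604: (201.30,74.34) → (194.14,94.59) → (185.18,113.78) → (174.44,131.89) → (161.90,148.93) → (147.57,164.91) → (131.45,179.81) → (113.54,193.65) → (93.84,206.41)

[7] `<path>` quadratic bezier, #ff0000→engrave S302 F3604: (165.98,228.20) → (157.08,213.23) → (149.23,197.76) → (142.43,181.77) → (136.68,165.27) → (131.98,148.26) → (128.32,130.74) → (125.72,112.71) → (124.17,94.17)

[8] `<rect>` rectangle, #ff0000→engrave S302 F3604: (92.98,131.18) → (115.63,131.18) → (115.63,84.57) → (92.98,84.57) → (92.98,131.18) (closed)

G21
G90
G00 X139.95 Y70.76
M3 S302
G1 X16.93 Y211.27 F3604
M5
G00 X93.14 Y76.48
M3 S302
G1 X148.35 Y17.78 F3604
G1 X203.96 Y119.73
G1 X93.14 Y76.48
M5
G00 X57.22 Y206.40
M3 S302
G1 X119.72 Y148.29 F3604
G1 X17.37 Y186.10
G1 X84.17 Y99.87
M5
G00 X48.81 Y159.56
M3 S302
G1 X48.08 Y163.23 F3604
G1 X46.00 Y166.34
G1 X42.89 Y168.42
G1 X39.22 Y169.15
G1 X35.55 Y168.42
G1 X32.44 Y166.34
G1 X30.36 Y163.23
G1 X29.63 Y159.56
G1 X30.36 Y155.89
G1 X32.44 Y152.78
G1 X35.55 Y150.70
G1 X39.22 Y149.97
G1 X42.89 Y150.70
G1 X46.00 Y152.78
G1 X48.08 Y155.89
G1 X48.81 Y159.56
M5
G00 X212.24 Y177.36
M3 S302
G1 X211.23 Y182.45 F3604
G1 X208.34 Y186.77
G1 X204.02 Y189.66
G1 X198.93 Y190.67
G1 X193.84 Y189.66
G1 X189.52 Y186.77
G1 X186.63 Y182.45
G1 X185.62 Y177.36
G1 X186.63 Y172.27
G1 X189.52 Y167.95
G1 X193.84 Y165.06
G1 X198.93 Y164.05
G1 X204.02 Y165.06
G1 X208.34 Y167.95
G1 X211.23 Y172.27
G1 X212.24 Y177.36
M5
G00 X201.30 Y74.34
M3 S302
G1 X194.14 Y94.59 F3604
G1 X185.18 Y113.78
G1 X174.44 Y131.89
G1 X161.90 Y148.93
G1 X147.57 Y164.91
G1 X131.45 Y179.81
G1 X113.54 Y193.65
G1 X93.84 Y206.41
M5
G00 X165.98 Y228.20
M3 S302
G1 X157.08 Y213.23 F3604
G1 X149.23 Y197.76
G1 X142.43 Y181.77
G1 X136.68 Y165.27
G1 X131.98 Y148.26
G1 X128.32 Y130.74
G1 X125.72 Y112.71
G1 X124.17 Y94.17
M5
G00 X92.98 Y131.18
M3 S302
G1 X115.63 Y131.18 F3604
G1 X115.63 Y84.57
G1 X92.98 Y84.57
G1 X92.98 Y131.18
M5
G00 X0.00 Y0.00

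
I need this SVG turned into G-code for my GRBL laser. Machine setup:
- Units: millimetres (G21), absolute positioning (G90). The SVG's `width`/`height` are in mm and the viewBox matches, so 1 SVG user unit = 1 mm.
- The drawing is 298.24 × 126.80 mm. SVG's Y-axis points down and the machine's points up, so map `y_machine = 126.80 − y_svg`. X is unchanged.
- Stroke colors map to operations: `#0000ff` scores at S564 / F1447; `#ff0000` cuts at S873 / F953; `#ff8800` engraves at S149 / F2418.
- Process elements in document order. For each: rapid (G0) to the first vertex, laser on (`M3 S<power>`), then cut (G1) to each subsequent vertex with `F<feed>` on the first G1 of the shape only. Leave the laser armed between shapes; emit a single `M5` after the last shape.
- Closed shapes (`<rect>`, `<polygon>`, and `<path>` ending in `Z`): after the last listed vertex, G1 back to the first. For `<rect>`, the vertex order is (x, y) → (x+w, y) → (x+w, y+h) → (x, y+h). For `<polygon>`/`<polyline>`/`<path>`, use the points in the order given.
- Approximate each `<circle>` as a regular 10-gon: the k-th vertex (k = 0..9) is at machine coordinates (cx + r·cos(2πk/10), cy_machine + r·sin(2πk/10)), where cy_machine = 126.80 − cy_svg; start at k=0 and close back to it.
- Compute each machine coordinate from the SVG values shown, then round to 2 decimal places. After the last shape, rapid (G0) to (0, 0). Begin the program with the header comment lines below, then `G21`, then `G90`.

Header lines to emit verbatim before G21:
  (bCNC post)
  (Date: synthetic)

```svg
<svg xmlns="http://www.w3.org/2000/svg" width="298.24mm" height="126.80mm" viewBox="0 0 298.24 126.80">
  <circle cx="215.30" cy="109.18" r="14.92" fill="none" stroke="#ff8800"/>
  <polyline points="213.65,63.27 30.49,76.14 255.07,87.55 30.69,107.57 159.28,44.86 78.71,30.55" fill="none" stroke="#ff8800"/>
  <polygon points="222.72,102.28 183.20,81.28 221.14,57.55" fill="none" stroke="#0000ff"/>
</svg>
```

viewBox `0 0 298.24 126.80` with mm width/height → 1 unit = 1 mm. Flip: y_m = 126.80 − y_svg.

**Shape 1** — `<circle>` circle, stroke `#ff8800` → engrave (S149, F2418). Machine vertices: (230.22,17.62) → (227.37,26.39) → (219.91,31.81) → (210.69,31.81) → (203.23,26.39) → (200.38,17.62) → (203.23,8.85) → (210.69,3.43) → (219.91,3.43) → (227.37,8.85) → (230.22,17.62). Closed: final G1 returns to the first vertex.

**Shape 2** — `<polyline>` open polyline, stroke `#ff8800` → engrave (S149, F2418). Machine vertices: (213.65,63.53) → (30.49,50.66) → (255.07,39.25) → (30.69,19.23) → (159.28,81.94) → (78.71,96.25). Open path.

**Shape 3** — `<polygon>` regular polygon, stroke `#0000ff` → score (S564, F1447). Machine vertices: (222.72,24.52) → (183.20,45.52) → (221.14,69.25) → (222.72,24.52). Closed: final G1 returns to the first vertex.

(bCNC post)
(Date: synthetic)
G21
G90
G0 X230.22 Y17.62
M3 S149
G1 X227.37 Y26.39 F2418
G1 X219.91 Y31.81
G1 X210.69 Y31.81
G1 X203.23 Y26.39
G1 X200.38 Y17.62
G1 X203.23 Y8.85
G1 X210.69 Y3.43
G1 X219.91 Y3.43
G1 X227.37 Y8.85
G1 X230.22 Y17.62
G0 X213.65 Y63.53
M3 S149
G1 X30.49 Y50.66 F2418
G1 X255.07 Y39.25
G1 X30.69 Y19.23
G1 X159.28 Y81.94
G1 X78.71 Y96.25
G0 X222.72 Y24.52
M3 S564
G1 X183.20 Y45.52 F1447
G1 X221.14 Y69.25
G1 X222.72 Y24.52
M5
G0 X0.00 Y0.00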